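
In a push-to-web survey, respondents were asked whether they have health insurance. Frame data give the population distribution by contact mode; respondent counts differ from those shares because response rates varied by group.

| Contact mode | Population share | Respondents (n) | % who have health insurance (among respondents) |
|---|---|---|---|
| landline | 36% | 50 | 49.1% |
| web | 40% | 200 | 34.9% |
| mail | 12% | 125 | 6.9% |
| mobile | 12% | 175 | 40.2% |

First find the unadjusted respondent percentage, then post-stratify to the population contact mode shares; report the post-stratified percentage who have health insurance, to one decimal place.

37.3%

Without adjustment, the pooled respondent share is:
  (50/550)×49.1 + (200/550)×34.9 + (125/550)×6.9 + (175/550)×40.2 = 31.5136%
Post-stratified estimate weights by population shares:
  0.36×49.1 + 0.4×34.9 + 0.12×6.9 + 0.12×40.2 = 37.288%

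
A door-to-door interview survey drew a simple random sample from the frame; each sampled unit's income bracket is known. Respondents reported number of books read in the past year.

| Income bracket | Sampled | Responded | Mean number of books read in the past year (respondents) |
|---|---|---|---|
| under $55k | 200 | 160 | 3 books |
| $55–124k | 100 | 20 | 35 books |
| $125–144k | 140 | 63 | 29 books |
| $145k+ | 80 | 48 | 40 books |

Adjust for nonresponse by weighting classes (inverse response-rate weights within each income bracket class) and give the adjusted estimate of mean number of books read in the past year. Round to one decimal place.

21.8

Response rates by class: under $55k 160/200 = 80%, $55–124k 20/100 = 20%, $125–144k 63/140 = 45%, $145k+ 48/80 = 60%.
Weighting each respondent by the inverse class response rate inflates each class back to its sampled size, so the class weight is n_sampled:
  under $55k: 200 × 3 = 600
  $55–124k: 100 × 35 = 3500
  $125–144k: 140 × 29 = 4060
  $145k+: 80 × 40 = 3200
Adjusted estimate = 11,360 / 520 = 21.8462 → 21.8.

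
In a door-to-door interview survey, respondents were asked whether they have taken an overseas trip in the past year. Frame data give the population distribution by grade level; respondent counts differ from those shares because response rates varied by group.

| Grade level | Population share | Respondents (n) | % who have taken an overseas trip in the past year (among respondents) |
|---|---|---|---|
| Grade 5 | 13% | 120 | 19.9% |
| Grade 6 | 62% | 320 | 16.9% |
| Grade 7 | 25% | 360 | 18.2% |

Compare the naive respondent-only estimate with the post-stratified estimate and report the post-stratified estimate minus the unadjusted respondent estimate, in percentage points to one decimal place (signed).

-0.3 percentage points

Without adjustment, the pooled respondent share is:
  (120/800)×19.9 + (320/800)×16.9 + (360/800)×18.2 = 17.935%
Post-stratified estimate weights by population shares:
  0.13×19.9 + 0.62×16.9 + 0.25×18.2 = 17.615%
Difference = 17.615 − 17.935 = -0.32 pp.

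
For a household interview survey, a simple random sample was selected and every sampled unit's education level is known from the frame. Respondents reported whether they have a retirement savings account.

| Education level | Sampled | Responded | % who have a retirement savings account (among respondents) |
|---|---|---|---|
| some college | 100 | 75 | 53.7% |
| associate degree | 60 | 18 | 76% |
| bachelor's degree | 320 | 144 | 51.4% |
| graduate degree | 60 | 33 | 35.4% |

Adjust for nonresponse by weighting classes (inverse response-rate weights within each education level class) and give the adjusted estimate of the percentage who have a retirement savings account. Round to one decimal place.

Response rates by class: some college 75/100 = 75%, associate degree 18/60 = 30%, bachelor's degree 144/320 = 45%, graduate degree 33/60 = 55%.
Each respondent's weight = sampled/responded in their class; summing within a class gives n_sampled, so:
  some college: 100 × 53.7 = 5370
  associate degree: 60 × 76 = 4560
  bachelor's degree: 320 × 51.4 = 16,448
  graduate degree: 60 × 35.4 = 2124
Adjusted estimate = 28,502 / 540 = 52.7815 → 52.8%.

52.8%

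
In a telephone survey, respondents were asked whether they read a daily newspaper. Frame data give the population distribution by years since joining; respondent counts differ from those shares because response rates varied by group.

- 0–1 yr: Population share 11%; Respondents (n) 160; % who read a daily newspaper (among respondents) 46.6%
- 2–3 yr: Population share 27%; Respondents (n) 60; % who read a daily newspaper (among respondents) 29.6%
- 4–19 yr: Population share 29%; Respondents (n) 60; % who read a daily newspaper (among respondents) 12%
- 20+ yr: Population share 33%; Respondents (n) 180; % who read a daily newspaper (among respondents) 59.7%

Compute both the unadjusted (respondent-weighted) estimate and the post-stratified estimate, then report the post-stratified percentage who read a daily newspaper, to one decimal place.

Naive respondent-only estimate (weights = respondent counts):
  (160/460)×46.6 + (60/460)×29.6 + (60/460)×12 + (180/460)×59.7 = 44.9957%
Reweighting by population years since joining shares:
  0.11×46.6 + 0.27×29.6 + 0.29×12 + 0.33×59.7 = 36.299%

36.3%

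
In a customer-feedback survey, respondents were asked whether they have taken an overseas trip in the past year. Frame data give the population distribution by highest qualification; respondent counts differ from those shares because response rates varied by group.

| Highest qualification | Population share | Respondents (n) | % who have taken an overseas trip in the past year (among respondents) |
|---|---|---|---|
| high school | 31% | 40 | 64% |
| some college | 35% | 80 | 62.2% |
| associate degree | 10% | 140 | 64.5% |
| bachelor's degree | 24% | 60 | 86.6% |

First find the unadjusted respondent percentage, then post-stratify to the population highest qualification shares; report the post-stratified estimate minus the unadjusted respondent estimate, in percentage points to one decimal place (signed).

+0.8 percentage points

Naive respondent-only estimate (weights = respondent counts):
  (40/320)×64 + (80/320)×62.2 + (140/320)×64.5 + (60/320)×86.6 = 68.0062%
Post-stratified estimate weights by population shares:
  0.31×64 + 0.35×62.2 + 0.1×64.5 + 0.24×86.6 = 68.844%
Difference = 68.844 − 68.0062 = 0.8377 pp.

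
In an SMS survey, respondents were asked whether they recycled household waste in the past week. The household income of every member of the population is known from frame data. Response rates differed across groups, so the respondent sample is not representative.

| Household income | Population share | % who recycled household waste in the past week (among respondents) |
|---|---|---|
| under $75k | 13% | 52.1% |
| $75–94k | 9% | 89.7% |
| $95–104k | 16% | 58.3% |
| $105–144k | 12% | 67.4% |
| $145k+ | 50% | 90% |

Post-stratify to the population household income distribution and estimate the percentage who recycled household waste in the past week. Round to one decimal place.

Weight each group's respondent value by its population share:
  under $75k: 0.13 × 52.1 = 6.773
  $75–94k: 0.09 × 89.7 = 8.073
  $95–104k: 0.16 × 58.3 = 9.328
  $105–144k: 0.12 × 67.4 = 8.088
  $145k+: 0.5 × 90 = 45
Post-stratified estimate = 77.262 → 77.3%.

77.3%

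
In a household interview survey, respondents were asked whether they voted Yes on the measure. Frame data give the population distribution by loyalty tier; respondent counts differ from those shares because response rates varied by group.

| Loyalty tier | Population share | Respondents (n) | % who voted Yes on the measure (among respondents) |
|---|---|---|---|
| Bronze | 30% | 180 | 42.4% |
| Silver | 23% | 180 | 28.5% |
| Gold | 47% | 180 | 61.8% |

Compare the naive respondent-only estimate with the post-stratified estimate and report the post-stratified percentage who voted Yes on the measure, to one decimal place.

Unadjusted (pooled respondent) estimate weights by respondent counts:
  (180/540)×42.4 + (180/540)×28.5 + (180/540)×61.8 = 44.2333%
Post-stratifying to population shares instead:
  0.3×42.4 + 0.23×28.5 + 0.47×61.8 = 48.321%

48.3%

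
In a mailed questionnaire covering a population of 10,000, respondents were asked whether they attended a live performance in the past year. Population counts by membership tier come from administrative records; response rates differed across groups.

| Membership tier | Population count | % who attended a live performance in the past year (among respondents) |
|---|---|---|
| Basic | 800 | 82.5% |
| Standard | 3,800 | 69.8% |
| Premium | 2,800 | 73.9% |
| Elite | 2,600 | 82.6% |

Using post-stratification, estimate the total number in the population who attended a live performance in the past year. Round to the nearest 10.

Estimated count per cell = population count × respondent percentage:
  Basic: 800 × 82.5% = 660
  Standard: 3,800 × 69.8% = 2652.4
  Premium: 2,800 × 73.9% = 2069.2
  Elite: 2,600 × 82.6% = 2147.6
Estimated total = 7529.2 → 7,530.

7,530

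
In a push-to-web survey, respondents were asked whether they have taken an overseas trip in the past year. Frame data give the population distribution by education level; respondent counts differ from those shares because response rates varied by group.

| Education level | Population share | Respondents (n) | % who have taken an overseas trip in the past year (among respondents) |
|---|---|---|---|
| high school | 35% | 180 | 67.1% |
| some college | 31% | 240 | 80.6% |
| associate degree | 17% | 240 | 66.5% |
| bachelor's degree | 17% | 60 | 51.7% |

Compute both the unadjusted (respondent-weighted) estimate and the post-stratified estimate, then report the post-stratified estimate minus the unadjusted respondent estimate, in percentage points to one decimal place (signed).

Unadjusted (pooled respondent) estimate weights by respondent counts:
  (180/720)×67.1 + (240/720)×80.6 + (240/720)×66.5 + (60/720)×51.7 = 70.1167%
Reweighting by population education level shares:
  0.35×67.1 + 0.31×80.6 + 0.17×66.5 + 0.17×51.7 = 68.565%
Difference = 68.565 − 70.1167 = -1.5517 pp.

-1.6 percentage points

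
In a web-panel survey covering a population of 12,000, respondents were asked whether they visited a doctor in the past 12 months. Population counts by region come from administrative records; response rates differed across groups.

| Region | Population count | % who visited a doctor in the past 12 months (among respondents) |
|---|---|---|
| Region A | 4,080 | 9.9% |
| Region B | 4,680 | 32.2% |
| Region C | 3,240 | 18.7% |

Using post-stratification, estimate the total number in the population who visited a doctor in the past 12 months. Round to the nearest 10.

Estimated count per cell = population count × respondent percentage:
  Region A: 4,080 × 9.9% = 403.92
  Region B: 4,680 × 32.2% = 1506.96
  Region C: 3,240 × 18.7% = 605.88
Estimated total = 2516.76 → 2,520.

2,520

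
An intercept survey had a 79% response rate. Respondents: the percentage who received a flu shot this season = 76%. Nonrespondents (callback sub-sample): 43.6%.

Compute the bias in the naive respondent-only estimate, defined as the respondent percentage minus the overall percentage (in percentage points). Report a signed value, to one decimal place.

+6.8 percentage points

Nonresponse fraction = 1 − 0.79 = 0.21.
Bias = (nonresponse fraction) × (respondent percentage − nonrespondent percentage)
     = 0.21 × (76 − 43.6) = 0.21 × 32.4 = 6.804.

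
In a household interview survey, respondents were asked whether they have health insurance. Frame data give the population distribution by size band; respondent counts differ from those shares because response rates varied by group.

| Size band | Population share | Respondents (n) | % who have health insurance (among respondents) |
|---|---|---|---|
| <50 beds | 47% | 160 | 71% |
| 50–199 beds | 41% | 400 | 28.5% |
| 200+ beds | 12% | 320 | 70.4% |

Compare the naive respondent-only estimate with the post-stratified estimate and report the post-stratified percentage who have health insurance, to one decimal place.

Unadjusted (pooled respondent) estimate weights by respondent counts:
  (160/880)×71 + (400/880)×28.5 + (320/880)×70.4 = 51.4636%
Post-stratifying to population shares instead:
  0.47×71 + 0.41×28.5 + 0.12×70.4 = 53.503%

53.5%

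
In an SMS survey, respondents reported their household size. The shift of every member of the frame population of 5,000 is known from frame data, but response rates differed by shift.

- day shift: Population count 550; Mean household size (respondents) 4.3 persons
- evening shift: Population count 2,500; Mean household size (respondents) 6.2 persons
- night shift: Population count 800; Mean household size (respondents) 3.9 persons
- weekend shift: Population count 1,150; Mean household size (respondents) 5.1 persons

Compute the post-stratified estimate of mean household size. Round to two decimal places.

Each cell contributes population-share × respondent value:
  day shift: (550/5,000) × 4.3 = 0.473
  evening shift: (2,500/5,000) × 6.2 = 3.1
  night shift: (800/5,000) × 3.9 = 0.624
  weekend shift: (1,150/5,000) × 5.1 = 1.173
Post-stratified estimate = 5.37 → 5.37.

5.37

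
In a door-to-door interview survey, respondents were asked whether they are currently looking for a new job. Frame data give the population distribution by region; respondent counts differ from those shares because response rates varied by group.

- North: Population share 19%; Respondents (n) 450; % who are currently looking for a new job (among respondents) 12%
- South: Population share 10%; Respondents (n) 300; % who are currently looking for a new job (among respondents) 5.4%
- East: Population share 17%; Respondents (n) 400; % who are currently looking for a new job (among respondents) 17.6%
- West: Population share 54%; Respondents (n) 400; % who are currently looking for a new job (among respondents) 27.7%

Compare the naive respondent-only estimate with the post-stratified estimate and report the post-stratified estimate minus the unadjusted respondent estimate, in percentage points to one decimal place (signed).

Unadjusted (pooled respondent) estimate weights by respondent counts:
  (450/1550)×12 + (300/1550)×5.4 + (400/1550)×17.6 + (400/1550)×27.7 = 16.2194%
Post-stratifying to population shares instead:
  0.19×12 + 0.1×5.4 + 0.17×17.6 + 0.54×27.7 = 20.77%
Difference = 20.77 − 16.2194 = 4.5506 pp.

+4.6 percentage points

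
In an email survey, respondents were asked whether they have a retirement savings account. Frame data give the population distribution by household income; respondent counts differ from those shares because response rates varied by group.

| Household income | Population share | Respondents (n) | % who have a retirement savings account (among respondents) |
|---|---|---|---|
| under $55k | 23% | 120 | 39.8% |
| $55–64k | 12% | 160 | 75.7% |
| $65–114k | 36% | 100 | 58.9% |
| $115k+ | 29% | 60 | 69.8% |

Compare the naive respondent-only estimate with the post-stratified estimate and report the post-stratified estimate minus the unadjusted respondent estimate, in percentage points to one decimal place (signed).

Without adjustment, the pooled respondent share is:
  (120/440)×39.8 + (160/440)×75.7 + (100/440)×58.9 + (60/440)×69.8 = 61.2864%
Post-stratified estimate weights by population shares:
  0.23×39.8 + 0.12×75.7 + 0.36×58.9 + 0.29×69.8 = 59.684%
Difference = 59.684 − 61.2864 = -1.6024 pp.

-1.6 percentage points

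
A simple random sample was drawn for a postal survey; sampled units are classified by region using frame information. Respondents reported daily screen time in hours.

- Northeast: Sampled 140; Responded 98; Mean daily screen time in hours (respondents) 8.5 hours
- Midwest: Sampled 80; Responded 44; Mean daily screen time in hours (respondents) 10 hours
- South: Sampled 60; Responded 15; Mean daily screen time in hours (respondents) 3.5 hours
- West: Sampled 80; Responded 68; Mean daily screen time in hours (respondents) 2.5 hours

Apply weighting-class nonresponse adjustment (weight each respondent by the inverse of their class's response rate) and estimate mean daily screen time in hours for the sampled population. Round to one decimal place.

6.7

Class response rates: Northeast 98/140 = 70%, Midwest 44/80 = 55%, South 15/60 = 25%, West 68/80 = 85%.
With weight = n_sampled/n_responded per class, the weighted class total is n_sampled:
  Northeast: 140 × 8.5 = 1190
  Midwest: 80 × 10 = 800
  South: 60 × 3.5 = 210
  West: 80 × 2.5 = 200
Adjusted estimate = 2400 / 360 = 6.66667 → 6.7.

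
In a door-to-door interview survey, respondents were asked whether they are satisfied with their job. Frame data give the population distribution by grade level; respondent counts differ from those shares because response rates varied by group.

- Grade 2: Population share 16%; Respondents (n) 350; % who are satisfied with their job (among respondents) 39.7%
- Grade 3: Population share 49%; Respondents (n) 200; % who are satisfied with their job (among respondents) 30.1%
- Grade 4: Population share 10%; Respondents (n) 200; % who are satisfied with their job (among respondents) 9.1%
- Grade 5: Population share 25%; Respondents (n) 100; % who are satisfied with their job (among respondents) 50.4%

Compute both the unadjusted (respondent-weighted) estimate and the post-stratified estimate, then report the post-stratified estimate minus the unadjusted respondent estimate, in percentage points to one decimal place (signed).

Without adjustment, the pooled respondent share is:
  (350/850)×39.7 + (200/850)×30.1 + (200/850)×9.1 + (100/850)×50.4 = 31.5%
Post-stratified estimate weights by population shares:
  0.16×39.7 + 0.49×30.1 + 0.1×9.1 + 0.25×50.4 = 34.611%
Difference = 34.611 − 31.5 = 3.111 pp.

+3.1 percentage points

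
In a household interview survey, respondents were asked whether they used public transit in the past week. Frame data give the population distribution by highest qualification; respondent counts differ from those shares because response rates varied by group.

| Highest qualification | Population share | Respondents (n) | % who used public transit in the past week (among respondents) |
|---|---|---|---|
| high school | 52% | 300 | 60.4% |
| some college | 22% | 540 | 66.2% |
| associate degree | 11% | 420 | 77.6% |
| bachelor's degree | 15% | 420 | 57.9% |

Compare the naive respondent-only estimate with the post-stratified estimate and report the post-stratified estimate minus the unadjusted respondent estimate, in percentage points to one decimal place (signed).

-2.7 percentage points

Without adjustment, the pooled respondent share is:
  (300/1680)×60.4 + (540/1680)×66.2 + (420/1680)×77.6 + (420/1680)×57.9 = 65.9393%
Reweighting by population highest qualification shares:
  0.52×60.4 + 0.22×66.2 + 0.11×77.6 + 0.15×57.9 = 63.193%
Difference = 63.193 − 65.9393 = -2.7463 pp.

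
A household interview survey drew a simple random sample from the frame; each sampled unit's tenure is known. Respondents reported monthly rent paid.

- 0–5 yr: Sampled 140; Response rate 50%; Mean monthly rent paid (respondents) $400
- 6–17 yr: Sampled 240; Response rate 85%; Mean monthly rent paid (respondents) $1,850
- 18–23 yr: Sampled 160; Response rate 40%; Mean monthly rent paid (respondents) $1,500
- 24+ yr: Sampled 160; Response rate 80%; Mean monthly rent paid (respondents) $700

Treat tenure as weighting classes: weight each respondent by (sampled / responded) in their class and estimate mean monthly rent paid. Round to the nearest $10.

Inverse-response-rate weighting restores each class to its sampled count, so class totals weight by n_sampled:
  0–5 yr: 140 × 400 = 56,000
  6–17 yr: 240 × 1850 = 444,000
  18–23 yr: 160 × 1500 = 240,000
  24+ yr: 160 × 700 = 112,000
Adjusted estimate = 852,000 / 700 = 1217.14 → $1,220.

$1,220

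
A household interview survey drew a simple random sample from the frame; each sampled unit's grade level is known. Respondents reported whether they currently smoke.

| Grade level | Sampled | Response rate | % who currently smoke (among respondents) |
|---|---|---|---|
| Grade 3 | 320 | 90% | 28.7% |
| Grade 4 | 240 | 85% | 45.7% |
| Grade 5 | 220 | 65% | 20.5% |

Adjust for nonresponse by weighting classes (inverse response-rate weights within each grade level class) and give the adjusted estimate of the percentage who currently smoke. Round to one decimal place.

31.6%

Each respondent's weight = sampled/responded in their class; summing within a class gives n_sampled, so:
  Grade 3: 320 × 28.7 = 9184
  Grade 4: 240 × 45.7 = 10,968
  Grade 5: 220 × 20.5 = 4510
Adjusted estimate = 24,662 / 780 = 31.6179 → 31.6%.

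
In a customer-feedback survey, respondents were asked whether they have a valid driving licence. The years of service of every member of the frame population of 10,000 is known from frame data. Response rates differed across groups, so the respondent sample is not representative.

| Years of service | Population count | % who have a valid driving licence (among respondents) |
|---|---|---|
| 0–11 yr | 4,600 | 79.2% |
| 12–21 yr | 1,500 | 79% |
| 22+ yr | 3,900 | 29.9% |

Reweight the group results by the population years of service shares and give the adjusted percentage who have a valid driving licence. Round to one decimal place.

59.9%

Weight each group's respondent value by its population share:
  0–11 yr: (4,600/10,000) × 79.2 = 36.432
  12–21 yr: (1,500/10,000) × 79 = 11.85
  22+ yr: (3,900/10,000) × 29.9 = 11.661
Post-stratified estimate = 59.943 → 59.9%.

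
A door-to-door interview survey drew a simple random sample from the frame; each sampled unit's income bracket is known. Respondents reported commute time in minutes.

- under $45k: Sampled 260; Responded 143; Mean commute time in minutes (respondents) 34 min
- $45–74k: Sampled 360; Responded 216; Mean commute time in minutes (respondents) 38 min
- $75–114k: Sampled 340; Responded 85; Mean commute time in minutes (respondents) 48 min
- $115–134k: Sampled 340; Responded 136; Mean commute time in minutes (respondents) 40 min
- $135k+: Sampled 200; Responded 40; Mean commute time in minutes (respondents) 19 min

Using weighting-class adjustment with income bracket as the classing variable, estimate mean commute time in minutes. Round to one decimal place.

37.5

Class response rates: under $45k 143/260 = 55%, $45–74k 216/360 = 60%, $75–114k 85/340 = 25%, $115–134k 136/340 = 40%, $135k+ 40/200 = 20%.
With weight = n_sampled/n_responded per class, the weighted class total is n_sampled:
  under $45k: 260 × 34 = 8840
  $45–74k: 360 × 38 = 13,680
  $75–114k: 340 × 48 = 16,320
  $115–134k: 340 × 40 = 13,600
  $135k+: 200 × 19 = 3800
Adjusted estimate = 56,240 / 1,500 = 37.4933 → 37.5.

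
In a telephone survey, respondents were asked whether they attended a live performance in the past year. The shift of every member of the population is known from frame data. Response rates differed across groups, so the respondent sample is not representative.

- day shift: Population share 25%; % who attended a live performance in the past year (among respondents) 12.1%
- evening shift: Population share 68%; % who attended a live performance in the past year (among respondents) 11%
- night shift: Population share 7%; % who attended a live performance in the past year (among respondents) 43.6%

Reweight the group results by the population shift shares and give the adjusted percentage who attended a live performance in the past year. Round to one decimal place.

13.6%

Weight each group's respondent value by its population share:
  day shift: 0.25 × 12.1 = 3.025
  evening shift: 0.68 × 11 = 7.48
  night shift: 0.07 × 43.6 = 3.052
Post-stratified estimate = 13.557 → 13.6%.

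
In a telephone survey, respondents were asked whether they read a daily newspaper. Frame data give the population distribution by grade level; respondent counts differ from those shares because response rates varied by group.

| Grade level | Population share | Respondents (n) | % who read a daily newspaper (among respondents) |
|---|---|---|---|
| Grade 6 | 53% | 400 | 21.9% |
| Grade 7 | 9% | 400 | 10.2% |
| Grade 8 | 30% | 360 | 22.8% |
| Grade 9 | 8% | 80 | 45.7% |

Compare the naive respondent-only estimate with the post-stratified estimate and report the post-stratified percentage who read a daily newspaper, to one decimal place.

Naive respondent-only estimate (weights = respondent counts):
  (400/1240)×21.9 + (400/1240)×10.2 + (360/1240)×22.8 + (80/1240)×45.7 = 19.9226%
Post-stratifying to population shares instead:
  0.53×21.9 + 0.09×10.2 + 0.3×22.8 + 0.08×45.7 = 23.021%

23.0%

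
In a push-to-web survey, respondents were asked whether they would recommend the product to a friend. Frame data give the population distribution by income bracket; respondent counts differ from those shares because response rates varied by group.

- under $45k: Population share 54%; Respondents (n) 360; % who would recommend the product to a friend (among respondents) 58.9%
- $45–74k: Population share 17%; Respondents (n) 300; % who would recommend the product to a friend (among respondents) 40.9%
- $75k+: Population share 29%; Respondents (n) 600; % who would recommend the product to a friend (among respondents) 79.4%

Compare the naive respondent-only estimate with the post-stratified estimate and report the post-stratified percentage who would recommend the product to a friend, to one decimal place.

Naive respondent-only estimate (weights = respondent counts):
  (360/1260)×58.9 + (300/1260)×40.9 + (600/1260)×79.4 = 64.3762%
Post-stratifying to population shares instead:
  0.54×58.9 + 0.17×40.9 + 0.29×79.4 = 61.785%

61.8%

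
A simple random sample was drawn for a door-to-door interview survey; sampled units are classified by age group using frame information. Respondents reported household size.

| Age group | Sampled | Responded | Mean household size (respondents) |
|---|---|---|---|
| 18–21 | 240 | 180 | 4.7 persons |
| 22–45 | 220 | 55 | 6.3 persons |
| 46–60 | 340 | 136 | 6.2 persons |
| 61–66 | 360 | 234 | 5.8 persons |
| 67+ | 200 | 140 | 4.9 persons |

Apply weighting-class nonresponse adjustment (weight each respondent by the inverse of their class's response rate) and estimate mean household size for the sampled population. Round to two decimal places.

5.65

Class response rates: 18–21 180/240 = 75%, 22–45 55/220 = 25%, 46–60 136/340 = 40%, 61–66 234/360 = 65%, 67+ 140/200 = 70%.
With weight = n_sampled/n_responded per class, the weighted class total is n_sampled:
  18–21: 240 × 4.7 = 1128
  22–45: 220 × 6.3 = 1386
  46–60: 340 × 6.2 = 2108
  61–66: 360 × 5.8 = 2088
  67+: 200 × 4.9 = 980
Adjusted estimate = 7690 / 1,360 = 5.65441 → 5.65.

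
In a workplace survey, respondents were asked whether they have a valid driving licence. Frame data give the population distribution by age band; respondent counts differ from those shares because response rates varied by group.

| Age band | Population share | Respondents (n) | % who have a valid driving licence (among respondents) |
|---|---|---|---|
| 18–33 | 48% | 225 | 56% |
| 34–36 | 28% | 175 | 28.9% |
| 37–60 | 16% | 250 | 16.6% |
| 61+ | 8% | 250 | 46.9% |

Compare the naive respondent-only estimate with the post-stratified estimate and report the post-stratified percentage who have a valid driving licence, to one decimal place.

41.4%

Unadjusted (pooled respondent) estimate weights by respondent counts:
  (225/900)×56 + (175/900)×28.9 + (250/900)×16.6 + (250/900)×46.9 = 37.2583%
Post-stratifying to population shares instead:
  0.48×56 + 0.28×28.9 + 0.16×16.6 + 0.08×46.9 = 41.38%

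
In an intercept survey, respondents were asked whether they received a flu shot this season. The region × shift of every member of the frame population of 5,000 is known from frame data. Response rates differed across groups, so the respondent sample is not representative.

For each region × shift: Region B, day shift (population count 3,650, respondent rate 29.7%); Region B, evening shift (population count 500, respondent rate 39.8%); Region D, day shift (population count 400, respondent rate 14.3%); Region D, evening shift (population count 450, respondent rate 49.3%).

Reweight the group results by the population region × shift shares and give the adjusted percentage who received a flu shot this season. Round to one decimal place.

Weight each group's respondent value by its population share:
  Region B, day shift: (3,650/5,000) × 29.7 = 21.681
  Region B, evening shift: (500/5,000) × 39.8 = 3.98
  Region D, day shift: (400/5,000) × 14.3 = 1.144
  Region D, evening shift: (450/5,000) × 49.3 = 4.437
Post-stratified estimate = 31.242 → 31.2%.

31.2%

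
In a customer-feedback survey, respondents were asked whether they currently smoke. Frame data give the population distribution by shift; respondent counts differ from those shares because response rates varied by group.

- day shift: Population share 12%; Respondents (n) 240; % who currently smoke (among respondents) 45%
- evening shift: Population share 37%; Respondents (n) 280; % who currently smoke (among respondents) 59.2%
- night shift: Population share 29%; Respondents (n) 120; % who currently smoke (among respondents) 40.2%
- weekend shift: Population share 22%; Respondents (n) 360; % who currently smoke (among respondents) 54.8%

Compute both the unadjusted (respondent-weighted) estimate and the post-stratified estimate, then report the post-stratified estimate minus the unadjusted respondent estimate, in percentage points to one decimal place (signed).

-0.9 percentage points

Without adjustment, the pooled respondent share is:
  (240/1000)×45 + (280/1000)×59.2 + (120/1000)×40.2 + (360/1000)×54.8 = 51.928%
Post-stratified estimate weights by population shares:
  0.12×45 + 0.37×59.2 + 0.29×40.2 + 0.22×54.8 = 51.018%
Difference = 51.018 − 51.928 = -0.91 pp.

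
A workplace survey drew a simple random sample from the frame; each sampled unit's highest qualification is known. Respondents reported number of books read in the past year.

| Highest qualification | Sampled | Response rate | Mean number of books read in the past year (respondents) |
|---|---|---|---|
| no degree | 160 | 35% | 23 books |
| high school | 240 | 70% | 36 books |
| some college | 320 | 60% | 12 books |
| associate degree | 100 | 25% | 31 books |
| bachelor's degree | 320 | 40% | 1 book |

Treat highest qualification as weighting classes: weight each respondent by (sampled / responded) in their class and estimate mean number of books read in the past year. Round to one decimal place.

17.2

Each respondent's weight = sampled/responded in their class; summing within a class gives n_sampled, so:
  no degree: 160 × 23 = 3680
  high school: 240 × 36 = 8640
  some college: 320 × 12 = 3840
  associate degree: 100 × 31 = 3100
  bachelor's degree: 320 × 1 = 320
Adjusted estimate = 19,580 / 1,140 = 17.1754 → 17.2.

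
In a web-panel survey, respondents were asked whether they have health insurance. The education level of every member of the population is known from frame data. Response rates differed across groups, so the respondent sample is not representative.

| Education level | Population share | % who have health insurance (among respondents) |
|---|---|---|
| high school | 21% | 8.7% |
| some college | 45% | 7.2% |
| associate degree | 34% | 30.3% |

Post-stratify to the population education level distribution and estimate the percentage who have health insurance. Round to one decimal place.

15.4%

Weight each group's respondent value by its population share:
  high school: 0.21 × 8.7 = 1.827
  some college: 0.45 × 7.2 = 3.24
  associate degree: 0.34 × 30.3 = 10.302
Post-stratified estimate = 15.369 → 15.4%.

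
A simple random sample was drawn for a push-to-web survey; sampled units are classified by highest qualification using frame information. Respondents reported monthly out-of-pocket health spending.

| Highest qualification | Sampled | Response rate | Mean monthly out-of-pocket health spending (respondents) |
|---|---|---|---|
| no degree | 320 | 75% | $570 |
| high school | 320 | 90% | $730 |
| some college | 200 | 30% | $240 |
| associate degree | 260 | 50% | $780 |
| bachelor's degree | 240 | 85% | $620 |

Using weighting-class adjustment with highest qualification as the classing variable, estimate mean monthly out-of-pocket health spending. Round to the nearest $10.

$610

Each respondent's weight = sampled/responded in their class; summing within a class gives n_sampled, so:
  no degree: 320 × 570 = 182,400
  high school: 320 × 730 = 233,600
  some college: 200 × 240 = 48,000
  associate degree: 260 × 780 = 202,800
  bachelor's degree: 240 × 620 = 148,800
Adjusted estimate = 815,600 / 1,340 = 608.657 → $610.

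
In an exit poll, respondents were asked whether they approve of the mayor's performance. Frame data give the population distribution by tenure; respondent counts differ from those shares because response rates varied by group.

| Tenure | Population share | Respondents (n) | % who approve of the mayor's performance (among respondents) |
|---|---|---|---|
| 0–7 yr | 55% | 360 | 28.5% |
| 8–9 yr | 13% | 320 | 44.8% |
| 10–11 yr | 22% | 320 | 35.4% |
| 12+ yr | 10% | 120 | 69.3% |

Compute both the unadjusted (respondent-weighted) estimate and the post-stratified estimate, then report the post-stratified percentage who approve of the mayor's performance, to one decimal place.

36.2%

Naive respondent-only estimate (weights = respondent counts):
  (360/1120)×28.5 + (320/1120)×44.8 + (320/1120)×35.4 + (120/1120)×69.3 = 39.5%
Post-stratified estimate weights by population shares:
  0.55×28.5 + 0.13×44.8 + 0.22×35.4 + 0.1×69.3 = 36.217%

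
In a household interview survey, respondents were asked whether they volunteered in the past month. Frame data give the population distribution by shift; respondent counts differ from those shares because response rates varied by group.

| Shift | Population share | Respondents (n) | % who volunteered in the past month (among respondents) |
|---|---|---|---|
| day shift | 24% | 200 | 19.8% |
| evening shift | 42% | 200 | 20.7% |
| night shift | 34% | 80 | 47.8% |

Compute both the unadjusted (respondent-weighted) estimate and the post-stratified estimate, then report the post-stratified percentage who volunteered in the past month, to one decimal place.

29.7%

Naive respondent-only estimate (weights = respondent counts):
  (200/480)×19.8 + (200/480)×20.7 + (80/480)×47.8 = 24.8417%
Post-stratified estimate weights by population shares:
  0.24×19.8 + 0.42×20.7 + 0.34×47.8 = 29.698%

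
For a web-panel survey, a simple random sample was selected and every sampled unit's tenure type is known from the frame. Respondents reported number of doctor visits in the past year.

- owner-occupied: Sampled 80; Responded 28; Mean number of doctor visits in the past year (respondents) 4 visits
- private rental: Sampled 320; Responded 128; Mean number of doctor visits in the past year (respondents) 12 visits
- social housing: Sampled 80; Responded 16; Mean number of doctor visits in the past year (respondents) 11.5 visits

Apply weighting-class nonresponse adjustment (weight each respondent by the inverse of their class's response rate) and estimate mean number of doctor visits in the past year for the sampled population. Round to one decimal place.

Class response rates: owner-occupied 28/80 = 35%, private rental 128/320 = 40%, social housing 16/80 = 20%.
Each respondent's weight = sampled/responded in their class; summing within a class gives n_sampled, so:
  owner-occupied: 80 × 4 = 320
  private rental: 320 × 12 = 3840
  social housing: 80 × 11.5 = 920
Adjusted estimate = 5080 / 480 = 10.5833 → 10.6.

10.6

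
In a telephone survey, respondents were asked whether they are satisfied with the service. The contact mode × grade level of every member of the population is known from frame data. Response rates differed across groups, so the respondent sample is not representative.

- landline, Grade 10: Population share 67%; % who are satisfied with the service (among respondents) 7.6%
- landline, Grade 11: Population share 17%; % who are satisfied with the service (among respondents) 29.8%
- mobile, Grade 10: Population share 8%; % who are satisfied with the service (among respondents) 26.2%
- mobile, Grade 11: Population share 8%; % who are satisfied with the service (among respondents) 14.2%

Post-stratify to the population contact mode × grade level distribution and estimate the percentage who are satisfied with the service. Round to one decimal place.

13.4%

Reweight to the known contact mode × grade level distribution:
  landline, Grade 10: 0.67 × 7.6 = 5.092
  landline, Grade 11: 0.17 × 29.8 = 5.066
  mobile, Grade 10: 0.08 × 26.2 = 2.096
  mobile, Grade 11: 0.08 × 14.2 = 1.136
Post-stratified estimate = 13.39 → 13.4%.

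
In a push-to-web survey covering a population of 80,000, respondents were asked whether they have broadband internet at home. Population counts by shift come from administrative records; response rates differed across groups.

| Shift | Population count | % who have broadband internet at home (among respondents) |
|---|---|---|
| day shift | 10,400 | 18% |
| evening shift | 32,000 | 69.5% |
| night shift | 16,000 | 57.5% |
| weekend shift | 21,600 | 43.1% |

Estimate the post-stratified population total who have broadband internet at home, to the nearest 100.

42,600

Each cell contributes its population count × the respondent rate:
  day shift: 10,400 × 18% = 1872
  evening shift: 32,000 × 69.5% = 22,240
  night shift: 16,000 × 57.5% = 9200
  weekend shift: 21,600 × 43.1% = 9309.6
Estimated total = 42621.6 → 42,600.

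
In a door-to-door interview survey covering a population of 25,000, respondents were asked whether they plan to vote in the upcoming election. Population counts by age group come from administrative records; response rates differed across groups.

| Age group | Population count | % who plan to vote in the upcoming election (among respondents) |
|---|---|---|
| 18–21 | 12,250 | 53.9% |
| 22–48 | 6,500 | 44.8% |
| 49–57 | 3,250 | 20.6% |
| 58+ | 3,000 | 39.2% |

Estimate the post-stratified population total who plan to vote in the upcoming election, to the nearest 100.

Estimated count per cell = population count × respondent percentage:
  18–21: 12,250 × 53.9% = 6602.75
  22–48: 6,500 × 44.8% = 2912
  49–57: 3,250 × 20.6% = 669.5
  58+: 3,000 × 39.2% = 1176
Estimated total = 11360.2 → 11,400.

11,400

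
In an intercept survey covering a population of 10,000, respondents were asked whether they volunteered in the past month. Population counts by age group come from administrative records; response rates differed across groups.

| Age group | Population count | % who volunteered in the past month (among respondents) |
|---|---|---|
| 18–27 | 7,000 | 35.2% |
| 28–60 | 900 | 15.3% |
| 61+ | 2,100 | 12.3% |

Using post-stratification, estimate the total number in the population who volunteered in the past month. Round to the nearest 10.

Each cell contributes its population count × the respondent rate:
  18–27: 7,000 × 35.2% = 2464
  28–60: 900 × 15.3% = 137.7
  61+: 2,100 × 12.3% = 258.3
Estimated total = 2860 → 2,860.

2,860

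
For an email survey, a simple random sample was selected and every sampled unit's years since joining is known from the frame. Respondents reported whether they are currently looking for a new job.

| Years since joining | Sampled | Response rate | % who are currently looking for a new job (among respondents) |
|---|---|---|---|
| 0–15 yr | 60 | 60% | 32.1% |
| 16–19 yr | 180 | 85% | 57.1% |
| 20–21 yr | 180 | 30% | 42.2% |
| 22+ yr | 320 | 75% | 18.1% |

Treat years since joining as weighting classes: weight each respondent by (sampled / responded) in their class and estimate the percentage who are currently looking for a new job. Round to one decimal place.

Inverse-response-rate weighting restores each class to its sampled count, so class totals weight by n_sampled:
  0–15 yr: 60 × 32.1 = 1926
  16–19 yr: 180 × 57.1 = 10,278
  20–21 yr: 180 × 42.2 = 7596
  22+ yr: 320 × 18.1 = 5792
Adjusted estimate = 25,592 / 740 = 34.5838 → 34.6%.

34.6%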